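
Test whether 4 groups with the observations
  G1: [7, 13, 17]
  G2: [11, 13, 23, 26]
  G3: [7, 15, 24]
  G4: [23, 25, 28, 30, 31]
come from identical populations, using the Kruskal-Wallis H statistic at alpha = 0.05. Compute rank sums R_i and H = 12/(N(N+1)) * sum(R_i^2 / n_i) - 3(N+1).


Step 1: Combine all N = 15 observations and assign midranks.
sorted (value, group, rank): (7,G1,1.5), (7,G3,1.5), (11,G2,3), (13,G1,4.5), (13,G2,4.5), (15,G3,6), (17,G1,7), (23,G2,8.5), (23,G4,8.5), (24,G3,10), (25,G4,11), (26,G2,12), (28,G4,13), (30,G4,14), (31,G4,15)
Step 2: Sum ranks within each group.
R_1 = 13 (n_1 = 3)
R_2 = 28 (n_2 = 4)
R_3 = 17.5 (n_3 = 3)
R_4 = 61.5 (n_4 = 5)
Step 3: H = 12/(N(N+1)) * sum(R_i^2/n_i) - 3(N+1)
     = 12/(15*16) * (13^2/3 + 28^2/4 + 17.5^2/3 + 61.5^2/5) - 3*16
     = 0.050000 * 1110.87 - 48
     = 7.543333.
Step 4: Ties present; correction factor C = 1 - 18/(15^3 - 15) = 0.994643. Corrected H = 7.543333 / 0.994643 = 7.583962.
Step 5: Under H0, H ~ chi^2(3); p-value = 0.055440.
Step 6: alpha = 0.05. fail to reject H0.

H = 7.5840, df = 3, p = 0.055440, fail to reject H0.


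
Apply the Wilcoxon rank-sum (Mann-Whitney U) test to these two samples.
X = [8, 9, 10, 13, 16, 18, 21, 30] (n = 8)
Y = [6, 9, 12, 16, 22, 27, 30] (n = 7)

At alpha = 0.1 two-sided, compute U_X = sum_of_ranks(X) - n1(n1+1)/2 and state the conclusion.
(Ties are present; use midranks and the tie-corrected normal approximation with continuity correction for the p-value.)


Step 1: Combine and sort all 15 observations; assign midranks.
sorted (value, group): (6,Y), (8,X), (9,X), (9,Y), (10,X), (12,Y), (13,X), (16,X), (16,Y), (18,X), (21,X), (22,Y), (27,Y), (30,X), (30,Y)
ranks: 6->1, 8->2, 9->3.5, 9->3.5, 10->5, 12->6, 13->7, 16->8.5, 16->8.5, 18->10, 21->11, 22->12, 27->13, 30->14.5, 30->14.5
Step 2: Rank sum for X: R1 = 2 + 3.5 + 5 + 7 + 8.5 + 10 + 11 + 14.5 = 61.5.
Step 3: U_X = R1 - n1(n1+1)/2 = 61.5 - 8*9/2 = 61.5 - 36 = 25.5.
       U_Y = n1*n2 - U_X = 56 - 25.5 = 30.5.
Step 4: Ties are present, so use the tie-corrected normal approximation (with continuity correction) for the p-value.
Step 5: p-value = 0.816478; compare to alpha = 0.1. fail to reject H0.

U_X = 25.5, p = 0.816478, fail to reject H0 at alpha = 0.1.


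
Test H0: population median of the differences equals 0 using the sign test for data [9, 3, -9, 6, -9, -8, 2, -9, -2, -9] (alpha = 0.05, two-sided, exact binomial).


Step 1: Discard zero differences. Original n = 10; n_eff = number of nonzero differences = 10.
Nonzero differences (with sign): +9, +3, -9, +6, -9, -8, +2, -9, -2, -9
Step 2: Count signs: positive = 4, negative = 6.
Step 3: Under H0: P(positive) = 0.5, so the number of positives S ~ Bin(10, 0.5).
Step 4: Two-sided exact p-value = sum of Bin(10,0.5) probabilities at or below the observed probability = 0.753906.
Step 5: alpha = 0.05. fail to reject H0.

n_eff = 10, pos = 4, neg = 6, p = 0.753906, fail to reject H0.


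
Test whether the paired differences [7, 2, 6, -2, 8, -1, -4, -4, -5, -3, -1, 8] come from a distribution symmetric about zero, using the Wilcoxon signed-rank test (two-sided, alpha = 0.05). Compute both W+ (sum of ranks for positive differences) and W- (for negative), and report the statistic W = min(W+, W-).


Step 1: Drop any zero differences (none here) and take |d_i|.
|d| = [7, 2, 6, 2, 8, 1, 4, 4, 5, 3, 1, 8]
Step 2: Midrank |d_i| (ties get averaged ranks).
ranks: |7|->10, |2|->3.5, |6|->9, |2|->3.5, |8|->11.5, |1|->1.5, |4|->6.5, |4|->6.5, |5|->8, |3|->5, |1|->1.5, |8|->11.5
Step 3: Attach original signs; sum ranks with positive sign and with negative sign.
W+ = 10 + 3.5 + 9 + 11.5 + 11.5 = 45.5
W- = 3.5 + 1.5 + 6.5 + 6.5 + 8 + 5 + 1.5 = 32.5
(Check: W+ + W- = 78 should equal n(n+1)/2 = 78.)
Step 4: Test statistic W = min(W+, W-) = 32.5.
Step 5: Ties in |d|, so use the tie-corrected normal approximation.
        E[W] = n(n+1)/4 = 12*13/4 = 39.
        Tie groups: |d|=1 (t=2), |d|=2 (t=2), |d|=4 (t=2), |d|=8 (t=2); sum(t^3 - t) = 24.
        Var[W] = n(n+1)(2n+1)/24 - sum(t^3-t)/48 = 3900/24 - 24/48 = 162.
        z = (W - E[W]) / sqrt(Var[W]) = (32.5 - 39) / 12.7279 = -0.5107.
        Two-sided p = 2*Phi(z) = 0.609569.
Step 6: alpha = 0.05. fail to reject H0.

W+ = 45.5, W- = 32.5, W = min = 32.5, p = 0.609569, fail to reject H0.


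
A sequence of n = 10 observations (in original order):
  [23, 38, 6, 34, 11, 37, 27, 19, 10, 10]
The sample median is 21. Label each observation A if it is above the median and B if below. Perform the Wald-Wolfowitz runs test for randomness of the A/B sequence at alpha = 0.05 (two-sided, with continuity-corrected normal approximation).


Step 1: Compute median = 21; label A = above, B = below.
Labels in order: AABABAABBB  (n_A = 5, n_B = 5)
Step 2: Count runs R = 6.
Step 3: Under H0 (random ordering), E[R] = 2*n_A*n_B/(n_A+n_B) + 1 = 2*5*5/10 + 1 = 6.0000.
        Var[R] = 2*n_A*n_B*(2*n_A*n_B - n_A - n_B) / ((n_A+n_B)^2 * (n_A+n_B-1)) = 2000/900 = 2.2222.
        SD[R] = 1.4907.
Step 4: R = E[R], so z = 0 with no continuity correction.
Step 5: Two-sided p-value via normal approximation = 2*(1 - Phi(|z|)) = 1.000000.
Step 6: alpha = 0.05. fail to reject H0.

R = 6, z = 0.0000, p = 1.000000, fail to reject H0.


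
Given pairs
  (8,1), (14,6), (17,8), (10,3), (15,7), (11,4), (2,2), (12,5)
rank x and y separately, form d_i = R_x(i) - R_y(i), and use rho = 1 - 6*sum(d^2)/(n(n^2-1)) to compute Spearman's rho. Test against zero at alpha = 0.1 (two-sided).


Step 1: Rank x and y separately (midranks; no ties here).
rank(x): 8->2, 14->6, 17->8, 10->3, 15->7, 11->4, 2->1, 12->5
rank(y): 1->1, 6->6, 8->8, 3->3, 7->7, 4->4, 2->2, 5->5
Step 2: d_i = R_x(i) - R_y(i); compute d_i^2.
  (2-1)^2=1, (6-6)^2=0, (8-8)^2=0, (3-3)^2=0, (7-7)^2=0, (4-4)^2=0, (1-2)^2=1, (5-5)^2=0
sum(d^2) = 2.
Step 3: rho = 1 - 6*2 / (8*(8^2 - 1)) = 1 - 12/504 = 0.976190.
Step 4: Under H0, t = rho * sqrt((n-2)/(1-rho^2)) = 11.0235 ~ t(6).
Step 5: Two-sided p-value from the t-distribution with 6 df = 0.000033.
Step 6: alpha = 0.1. reject H0.

rho = 0.9762, p = 0.000033, reject H0 at alpha = 0.1.


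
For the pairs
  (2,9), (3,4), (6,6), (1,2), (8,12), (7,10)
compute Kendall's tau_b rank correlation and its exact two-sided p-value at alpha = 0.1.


Step 1: Enumerate the 15 unordered pairs (i,j) with i<j and classify each by sign(x_j-x_i) * sign(y_j-y_i).
  (1,2):dx=+1,dy=-5->D; (1,3):dx=+4,dy=-3->D; (1,4):dx=-1,dy=-7->C; (1,5):dx=+6,dy=+3->C
  (1,6):dx=+5,dy=+1->C; (2,3):dx=+3,dy=+2->C; (2,4):dx=-2,dy=-2->C; (2,5):dx=+5,dy=+8->C
  (2,6):dx=+4,dy=+6->C; (3,4):dx=-5,dy=-4->C; (3,5):dx=+2,dy=+6->C; (3,6):dx=+1,dy=+4->C
  (4,5):dx=+7,dy=+10->C; (4,6):dx=+6,dy=+8->C; (5,6):dx=-1,dy=-2->C
Step 2: C = 13, D = 2, total pairs = 15.
Step 3: tau = (C - D)/(n(n-1)/2) = (13 - 2)/15 = 0.733333.
Step 4: Exact two-sided p-value (enumerate n! = 720 permutations of y under H0): p = 0.055556.
Step 5: alpha = 0.1. reject H0.

tau_b = 0.7333 (C=13, D=2), p = 0.055556, reject H0.


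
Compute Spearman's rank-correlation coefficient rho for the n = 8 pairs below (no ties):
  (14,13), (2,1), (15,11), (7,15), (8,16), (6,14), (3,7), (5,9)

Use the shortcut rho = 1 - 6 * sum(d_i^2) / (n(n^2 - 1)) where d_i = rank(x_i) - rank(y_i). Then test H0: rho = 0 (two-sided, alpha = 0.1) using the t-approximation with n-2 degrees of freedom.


Step 1: Rank x and y separately (midranks; no ties here).
rank(x): 14->7, 2->1, 15->8, 7->5, 8->6, 6->4, 3->2, 5->3
rank(y): 13->5, 1->1, 11->4, 15->7, 16->8, 14->6, 7->2, 9->3
Step 2: d_i = R_x(i) - R_y(i); compute d_i^2.
  (7-5)^2=4, (1-1)^2=0, (8-4)^2=16, (5-7)^2=4, (6-8)^2=4, (4-6)^2=4, (2-2)^2=0, (3-3)^2=0
sum(d^2) = 32.
Step 3: rho = 1 - 6*32 / (8*(8^2 - 1)) = 1 - 192/504 = 0.619048.
Step 4: Under H0, t = rho * sqrt((n-2)/(1-rho^2)) = 1.9308 ~ t(6).
Step 5: Two-sided p-value from the t-distribution with 6 df = 0.101733.
Step 6: alpha = 0.1. fail to reject H0.

rho = 0.6190, p = 0.101733, fail to reject H0 at alpha = 0.1.


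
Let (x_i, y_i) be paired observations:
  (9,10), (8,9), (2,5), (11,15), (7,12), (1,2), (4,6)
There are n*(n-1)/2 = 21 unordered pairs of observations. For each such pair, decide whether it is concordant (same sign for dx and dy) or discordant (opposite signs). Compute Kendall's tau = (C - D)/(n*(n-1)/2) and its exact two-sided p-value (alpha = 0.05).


Step 1: Enumerate the 21 unordered pairs (i,j) with i<j and classify each by sign(x_j-x_i) * sign(y_j-y_i).
  (1,2):dx=-1,dy=-1->C; (1,3):dx=-7,dy=-5->C; (1,4):dx=+2,dy=+5->C; (1,5):dx=-2,dy=+2->D
  (1,6):dx=-8,dy=-8->C; (1,7):dx=-5,dy=-4->C; (2,3):dx=-6,dy=-4->C; (2,4):dx=+3,dy=+6->C
  (2,5):dx=-1,dy=+3->D; (2,6):dx=-7,dy=-7->C; (2,7):dx=-4,dy=-3->C; (3,4):dx=+9,dy=+10->C
  (3,5):dx=+5,dy=+7->C; (3,6):dx=-1,dy=-3->C; (3,7):dx=+2,dy=+1->C; (4,5):dx=-4,dy=-3->C
  (4,6):dx=-10,dy=-13->C; (4,7):dx=-7,dy=-9->C; (5,6):dx=-6,dy=-10->C; (5,7):dx=-3,dy=-6->C
  (6,7):dx=+3,dy=+4->C
Step 2: C = 19, D = 2, total pairs = 21.
Step 3: tau = (C - D)/(n(n-1)/2) = (19 - 2)/21 = 0.809524.
Step 4: Exact two-sided p-value (enumerate n! = 5040 permutations of y under H0): p = 0.010714.
Step 5: alpha = 0.05. reject H0.

tau_b = 0.8095 (C=19, D=2), p = 0.010714, reject H0.


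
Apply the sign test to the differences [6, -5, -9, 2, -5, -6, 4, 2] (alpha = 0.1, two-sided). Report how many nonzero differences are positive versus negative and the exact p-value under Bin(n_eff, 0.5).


Step 1: Discard zero differences. Original n = 8; n_eff = number of nonzero differences = 8.
Nonzero differences (with sign): +6, -5, -9, +2, -5, -6, +4, +2
Step 2: Count signs: positive = 4, negative = 4.
Step 3: Under H0: P(positive) = 0.5, so the number of positives S ~ Bin(8, 0.5).
Step 4: Two-sided exact p-value = sum of Bin(8,0.5) probabilities at or below the observed probability = 1.000000.
Step 5: alpha = 0.1. fail to reject H0.

n_eff = 8, pos = 4, neg = 4, p = 1.000000, fail to reject H0.


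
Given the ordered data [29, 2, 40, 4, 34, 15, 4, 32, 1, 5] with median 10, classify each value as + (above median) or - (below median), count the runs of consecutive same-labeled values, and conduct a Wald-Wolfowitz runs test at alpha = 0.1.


Step 1: Compute median = 10; label A = above, B = below.
Labels in order: ABABAABABB  (n_A = 5, n_B = 5)
Step 2: Count runs R = 8.
Step 3: Under H0 (random ordering), E[R] = 2*n_A*n_B/(n_A+n_B) + 1 = 2*5*5/10 + 1 = 6.0000.
        Var[R] = 2*n_A*n_B*(2*n_A*n_B - n_A - n_B) / ((n_A+n_B)^2 * (n_A+n_B-1)) = 2000/900 = 2.2222.
        SD[R] = 1.4907.
Step 4: Continuity-corrected z = (R - 0.5 - E[R]) / SD[R] = (8 - 0.5 - 6.0000) / 1.4907 = 1.0062.
Step 5: Two-sided p-value via normal approximation = 2*(1 - Phi(|z|)) = 0.314305.
Step 6: alpha = 0.1. fail to reject H0.

R = 8, z = 1.0062, p = 0.314305, fail to reject H0.


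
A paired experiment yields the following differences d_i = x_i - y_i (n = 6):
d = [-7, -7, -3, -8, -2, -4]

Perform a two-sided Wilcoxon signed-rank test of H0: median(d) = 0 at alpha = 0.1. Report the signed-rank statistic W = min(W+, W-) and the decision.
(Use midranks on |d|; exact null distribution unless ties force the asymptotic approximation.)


Step 1: Drop any zero differences (none here) and take |d_i|.
|d| = [7, 7, 3, 8, 2, 4]
Step 2: Midrank |d_i| (ties get averaged ranks).
ranks: |7|->4.5, |7|->4.5, |3|->2, |8|->6, |2|->1, |4|->3
Step 3: Attach original signs; sum ranks with positive sign and with negative sign.
W+ = 0 = 0
W- = 4.5 + 4.5 + 2 + 6 + 1 + 3 = 21
(Check: W+ + W- = 21 should equal n(n+1)/2 = 21.)
Step 4: Test statistic W = min(W+, W-) = 0.
Step 5: Ties in |d|, so use the tie-corrected normal approximation.
        E[W] = n(n+1)/4 = 6*7/4 = 10.5.
        Tie groups: |d|=7 (t=2); sum(t^3 - t) = 6.
        Var[W] = n(n+1)(2n+1)/24 - sum(t^3-t)/48 = 546/24 - 6/48 = 22.625.
        z = (W - E[W]) / sqrt(Var[W]) = (0 - 10.5) / 4.7566 = -2.2075.
        Two-sided p = 2*Phi(z) = 0.027281.
Step 6: alpha = 0.1. reject H0.

W+ = 0, W- = 21, W = min = 0, p = 0.027281, reject H0.


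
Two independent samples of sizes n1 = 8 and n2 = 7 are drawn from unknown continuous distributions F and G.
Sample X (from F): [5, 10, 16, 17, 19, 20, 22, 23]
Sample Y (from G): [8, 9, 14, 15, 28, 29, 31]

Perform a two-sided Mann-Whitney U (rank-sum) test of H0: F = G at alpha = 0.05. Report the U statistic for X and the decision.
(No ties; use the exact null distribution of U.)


Step 1: Combine and sort all 15 observations; assign midranks.
sorted (value, group): (5,X), (8,Y), (9,Y), (10,X), (14,Y), (15,Y), (16,X), (17,X), (19,X), (20,X), (22,X), (23,X), (28,Y), (29,Y), (31,Y)
ranks: 5->1, 8->2, 9->3, 10->4, 14->5, 15->6, 16->7, 17->8, 19->9, 20->10, 22->11, 23->12, 28->13, 29->14, 31->15
Step 2: Rank sum for X: R1 = 1 + 4 + 7 + 8 + 9 + 10 + 11 + 12 = 62.
Step 3: U_X = R1 - n1(n1+1)/2 = 62 - 8*9/2 = 62 - 36 = 26.
       U_Y = n1*n2 - U_X = 56 - 26 = 30.
Step 4: No ties, so the exact null distribution of U (based on enumerating the C(15,8) = 6435 equally likely rank assignments) gives the two-sided p-value.
Step 5: p-value = 0.866511; compare to alpha = 0.05. fail to reject H0.

U_X = 26, p = 0.866511, fail to reject H0 at alpha = 0.05.


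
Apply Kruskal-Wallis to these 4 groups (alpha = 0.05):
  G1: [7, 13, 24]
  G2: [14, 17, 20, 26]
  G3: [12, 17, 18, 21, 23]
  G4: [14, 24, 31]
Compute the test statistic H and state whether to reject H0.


Step 1: Combine all N = 15 observations and assign midranks.
sorted (value, group, rank): (7,G1,1), (12,G3,2), (13,G1,3), (14,G2,4.5), (14,G4,4.5), (17,G2,6.5), (17,G3,6.5), (18,G3,8), (20,G2,9), (21,G3,10), (23,G3,11), (24,G1,12.5), (24,G4,12.5), (26,G2,14), (31,G4,15)
Step 2: Sum ranks within each group.
R_1 = 16.5 (n_1 = 3)
R_2 = 34 (n_2 = 4)
R_3 = 37.5 (n_3 = 5)
R_4 = 32 (n_4 = 3)
Step 3: H = 12/(N(N+1)) * sum(R_i^2/n_i) - 3(N+1)
     = 12/(15*16) * (16.5^2/3 + 34^2/4 + 37.5^2/5 + 32^2/3) - 3*16
     = 0.050000 * 1002.33 - 48
     = 2.116667.
Step 4: Ties present; correction factor C = 1 - 18/(15^3 - 15) = 0.994643. Corrected H = 2.116667 / 0.994643 = 2.128067.
Step 5: Under H0, H ~ chi^2(3); p-value = 0.546256.
Step 6: alpha = 0.05. fail to reject H0.

H = 2.1281, df = 3, p = 0.546256, fail to reject H0.


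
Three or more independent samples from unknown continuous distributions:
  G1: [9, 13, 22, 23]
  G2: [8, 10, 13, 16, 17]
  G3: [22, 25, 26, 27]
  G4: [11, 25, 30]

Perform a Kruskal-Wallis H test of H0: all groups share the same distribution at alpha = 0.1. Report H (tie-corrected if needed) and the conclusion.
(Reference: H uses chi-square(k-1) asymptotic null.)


Step 1: Combine all N = 16 observations and assign midranks.
sorted (value, group, rank): (8,G2,1), (9,G1,2), (10,G2,3), (11,G4,4), (13,G1,5.5), (13,G2,5.5), (16,G2,7), (17,G2,8), (22,G1,9.5), (22,G3,9.5), (23,G1,11), (25,G3,12.5), (25,G4,12.5), (26,G3,14), (27,G3,15), (30,G4,16)
Step 2: Sum ranks within each group.
R_1 = 28 (n_1 = 4)
R_2 = 24.5 (n_2 = 5)
R_3 = 51 (n_3 = 4)
R_4 = 32.5 (n_4 = 3)
Step 3: H = 12/(N(N+1)) * sum(R_i^2/n_i) - 3(N+1)
     = 12/(16*17) * (28^2/4 + 24.5^2/5 + 51^2/4 + 32.5^2/3) - 3*17
     = 0.044118 * 1318.38 - 51
     = 7.163971.
Step 4: Ties present; correction factor C = 1 - 18/(16^3 - 16) = 0.995588. Corrected H = 7.163971 / 0.995588 = 7.195716.
Step 5: Under H0, H ~ chi^2(3); p-value = 0.065914.
Step 6: alpha = 0.1. reject H0.

H = 7.1957, df = 3, p = 0.065914, reject H0.


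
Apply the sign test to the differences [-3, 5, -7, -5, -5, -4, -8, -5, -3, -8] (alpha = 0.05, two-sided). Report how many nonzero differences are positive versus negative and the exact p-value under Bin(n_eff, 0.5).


Step 1: Discard zero differences. Original n = 10; n_eff = number of nonzero differences = 10.
Nonzero differences (with sign): -3, +5, -7, -5, -5, -4, -8, -5, -3, -8
Step 2: Count signs: positive = 1, negative = 9.
Step 3: Under H0: P(positive) = 0.5, so the number of positives S ~ Bin(10, 0.5).
Step 4: Two-sided exact p-value = sum of Bin(10,0.5) probabilities at or below the observed probability = 0.021484.
Step 5: alpha = 0.05. reject H0.

n_eff = 10, pos = 1, neg = 9, p = 0.021484, reject H0.


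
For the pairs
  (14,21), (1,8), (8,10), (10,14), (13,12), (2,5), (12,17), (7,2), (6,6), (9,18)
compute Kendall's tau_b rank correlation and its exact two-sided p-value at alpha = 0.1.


Step 1: Enumerate the 45 unordered pairs (i,j) with i<j and classify each by sign(x_j-x_i) * sign(y_j-y_i).
  (1,2):dx=-13,dy=-13->C; (1,3):dx=-6,dy=-11->C; (1,4):dx=-4,dy=-7->C; (1,5):dx=-1,dy=-9->C
  (1,6):dx=-12,dy=-16->C; (1,7):dx=-2,dy=-4->C; (1,8):dx=-7,dy=-19->C; (1,9):dx=-8,dy=-15->C
  (1,10):dx=-5,dy=-3->C; (2,3):dx=+7,dy=+2->C; (2,4):dx=+9,dy=+6->C; (2,5):dx=+12,dy=+4->C
  (2,6):dx=+1,dy=-3->D; (2,7):dx=+11,dy=+9->C; (2,8):dx=+6,dy=-6->D; (2,9):dx=+5,dy=-2->D
  (2,10):dx=+8,dy=+10->C; (3,4):dx=+2,dy=+4->C; (3,5):dx=+5,dy=+2->C; (3,6):dx=-6,dy=-5->C
  (3,7):dx=+4,dy=+7->C; (3,8):dx=-1,dy=-8->C; (3,9):dx=-2,dy=-4->C; (3,10):dx=+1,dy=+8->C
  (4,5):dx=+3,dy=-2->D; (4,6):dx=-8,dy=-9->C; (4,7):dx=+2,dy=+3->C; (4,8):dx=-3,dy=-12->C
  (4,9):dx=-4,dy=-8->C; (4,10):dx=-1,dy=+4->D; (5,6):dx=-11,dy=-7->C; (5,7):dx=-1,dy=+5->D
  (5,8):dx=-6,dy=-10->C; (5,9):dx=-7,dy=-6->C; (5,10):dx=-4,dy=+6->D; (6,7):dx=+10,dy=+12->C
  (6,8):dx=+5,dy=-3->D; (6,9):dx=+4,dy=+1->C; (6,10):dx=+7,dy=+13->C; (7,8):dx=-5,dy=-15->C
  (7,9):dx=-6,dy=-11->C; (7,10):dx=-3,dy=+1->D; (8,9):dx=-1,dy=+4->D; (8,10):dx=+2,dy=+16->C
  (9,10):dx=+3,dy=+12->C
Step 2: C = 35, D = 10, total pairs = 45.
Step 3: tau = (C - D)/(n(n-1)/2) = (35 - 10)/45 = 0.555556.
Step 4: Exact two-sided p-value (enumerate n! = 3628800 permutations of y under H0): p = 0.028609.
Step 5: alpha = 0.1. reject H0.

tau_b = 0.5556 (C=35, D=10), p = 0.028609, reject H0.


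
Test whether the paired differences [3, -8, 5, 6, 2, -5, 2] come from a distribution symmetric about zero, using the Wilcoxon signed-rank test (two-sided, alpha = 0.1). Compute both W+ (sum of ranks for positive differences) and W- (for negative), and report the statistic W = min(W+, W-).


Step 1: Drop any zero differences (none here) and take |d_i|.
|d| = [3, 8, 5, 6, 2, 5, 2]
Step 2: Midrank |d_i| (ties get averaged ranks).
ranks: |3|->3, |8|->7, |5|->4.5, |6|->6, |2|->1.5, |5|->4.5, |2|->1.5
Step 3: Attach original signs; sum ranks with positive sign and with negative sign.
W+ = 3 + 4.5 + 6 + 1.5 + 1.5 = 16.5
W- = 7 + 4.5 = 11.5
(Check: W+ + W- = 28 should equal n(n+1)/2 = 28.)
Step 4: Test statistic W = min(W+, W-) = 11.5.
Step 5: Ties in |d|, so use the tie-corrected normal approximation.
        E[W] = n(n+1)/4 = 7*8/4 = 14.
        Tie groups: |d|=2 (t=2), |d|=5 (t=2); sum(t^3 - t) = 12.
        Var[W] = n(n+1)(2n+1)/24 - sum(t^3-t)/48 = 840/24 - 12/48 = 34.75.
        z = (W - E[W]) / sqrt(Var[W]) = (11.5 - 14) / 5.8949 = -0.4241.
        Two-sided p = 2*Phi(z) = 0.671497.
Step 6: alpha = 0.1. fail to reject H0.

W+ = 16.5, W- = 11.5, W = min = 11.5, p = 0.671497, fail to reject H0.


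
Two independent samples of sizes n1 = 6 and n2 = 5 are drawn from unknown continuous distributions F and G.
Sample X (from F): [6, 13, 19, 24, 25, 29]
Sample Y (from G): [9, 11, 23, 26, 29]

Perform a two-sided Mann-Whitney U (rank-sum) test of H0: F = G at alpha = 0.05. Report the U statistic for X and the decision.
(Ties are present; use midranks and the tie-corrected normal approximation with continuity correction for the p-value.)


Step 1: Combine and sort all 11 observations; assign midranks.
sorted (value, group): (6,X), (9,Y), (11,Y), (13,X), (19,X), (23,Y), (24,X), (25,X), (26,Y), (29,X), (29,Y)
ranks: 6->1, 9->2, 11->3, 13->4, 19->5, 23->6, 24->7, 25->8, 26->9, 29->10.5, 29->10.5
Step 2: Rank sum for X: R1 = 1 + 4 + 5 + 7 + 8 + 10.5 = 35.5.
Step 3: U_X = R1 - n1(n1+1)/2 = 35.5 - 6*7/2 = 35.5 - 21 = 14.5.
       U_Y = n1*n2 - U_X = 30 - 14.5 = 15.5.
Step 4: Ties are present, so use the tie-corrected normal approximation (with continuity correction) for the p-value.
Step 5: p-value = 1.000000; compare to alpha = 0.05. fail to reject H0.

U_X = 14.5, p = 1.000000, fail to reject H0 at alpha = 0.05.


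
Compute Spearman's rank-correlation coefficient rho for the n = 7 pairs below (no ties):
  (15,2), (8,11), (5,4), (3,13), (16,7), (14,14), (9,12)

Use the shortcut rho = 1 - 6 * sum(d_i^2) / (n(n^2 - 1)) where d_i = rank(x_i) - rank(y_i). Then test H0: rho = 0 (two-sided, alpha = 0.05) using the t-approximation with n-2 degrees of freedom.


Step 1: Rank x and y separately (midranks; no ties here).
rank(x): 15->6, 8->3, 5->2, 3->1, 16->7, 14->5, 9->4
rank(y): 2->1, 11->4, 4->2, 13->6, 7->3, 14->7, 12->5
Step 2: d_i = R_x(i) - R_y(i); compute d_i^2.
  (6-1)^2=25, (3-4)^2=1, (2-2)^2=0, (1-6)^2=25, (7-3)^2=16, (5-7)^2=4, (4-5)^2=1
sum(d^2) = 72.
Step 3: rho = 1 - 6*72 / (7*(7^2 - 1)) = 1 - 432/336 = -0.285714.
Step 4: Under H0, t = rho * sqrt((n-2)/(1-rho^2)) = -0.6667 ~ t(5).
Step 5: Two-sided p-value from the t-distribution with 5 df = 0.534509.
Step 6: alpha = 0.05. fail to reject H0.

rho = -0.2857, p = 0.534509, fail to reject H0 at alpha = 0.05.


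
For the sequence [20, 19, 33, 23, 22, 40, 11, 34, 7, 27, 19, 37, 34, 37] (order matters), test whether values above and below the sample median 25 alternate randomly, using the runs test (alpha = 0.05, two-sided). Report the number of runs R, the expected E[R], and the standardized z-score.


Step 1: Compute median = 25; label A = above, B = below.
Labels in order: BBABBABABABAAA  (n_A = 7, n_B = 7)
Step 2: Count runs R = 10.
Step 3: Under H0 (random ordering), E[R] = 2*n_A*n_B/(n_A+n_B) + 1 = 2*7*7/14 + 1 = 8.0000.
        Var[R] = 2*n_A*n_B*(2*n_A*n_B - n_A - n_B) / ((n_A+n_B)^2 * (n_A+n_B-1)) = 8232/2548 = 3.2308.
        SD[R] = 1.7974.
Step 4: Continuity-corrected z = (R - 0.5 - E[R]) / SD[R] = (10 - 0.5 - 8.0000) / 1.7974 = 0.8345.
Step 5: Two-sided p-value via normal approximation = 2*(1 - Phi(|z|)) = 0.403986.
Step 6: alpha = 0.05. fail to reject H0.

R = 10, z = 0.8345, p = 0.403986, fail to reject H0.


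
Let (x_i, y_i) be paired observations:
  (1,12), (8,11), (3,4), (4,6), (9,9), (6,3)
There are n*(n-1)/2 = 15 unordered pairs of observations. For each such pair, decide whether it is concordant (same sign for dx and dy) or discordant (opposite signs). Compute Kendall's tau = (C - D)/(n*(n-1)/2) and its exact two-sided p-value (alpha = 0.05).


Step 1: Enumerate the 15 unordered pairs (i,j) with i<j and classify each by sign(x_j-x_i) * sign(y_j-y_i).
  (1,2):dx=+7,dy=-1->D; (1,3):dx=+2,dy=-8->D; (1,4):dx=+3,dy=-6->D; (1,5):dx=+8,dy=-3->D
  (1,6):dx=+5,dy=-9->D; (2,3):dx=-5,dy=-7->C; (2,4):dx=-4,dy=-5->C; (2,5):dx=+1,dy=-2->D
  (2,6):dx=-2,dy=-8->C; (3,4):dx=+1,dy=+2->C; (3,5):dx=+6,dy=+5->C; (3,6):dx=+3,dy=-1->D
  (4,5):dx=+5,dy=+3->C; (4,6):dx=+2,dy=-3->D; (5,6):dx=-3,dy=-6->C
Step 2: C = 7, D = 8, total pairs = 15.
Step 3: tau = (C - D)/(n(n-1)/2) = (7 - 8)/15 = -0.066667.
Step 4: Exact two-sided p-value (enumerate n! = 720 permutations of y under H0): p = 1.000000.
Step 5: alpha = 0.05. fail to reject H0.

tau_b = -0.0667 (C=7, D=8), p = 1.000000, fail to reject H0.


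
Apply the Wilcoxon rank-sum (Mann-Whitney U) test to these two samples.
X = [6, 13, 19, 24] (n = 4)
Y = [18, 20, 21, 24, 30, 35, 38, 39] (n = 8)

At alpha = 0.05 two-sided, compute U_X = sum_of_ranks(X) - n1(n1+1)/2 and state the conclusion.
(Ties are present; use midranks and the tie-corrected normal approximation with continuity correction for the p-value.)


Step 1: Combine and sort all 12 observations; assign midranks.
sorted (value, group): (6,X), (13,X), (18,Y), (19,X), (20,Y), (21,Y), (24,X), (24,Y), (30,Y), (35,Y), (38,Y), (39,Y)
ranks: 6->1, 13->2, 18->3, 19->4, 20->5, 21->6, 24->7.5, 24->7.5, 30->9, 35->10, 38->11, 39->12
Step 2: Rank sum for X: R1 = 1 + 2 + 4 + 7.5 = 14.5.
Step 3: U_X = R1 - n1(n1+1)/2 = 14.5 - 4*5/2 = 14.5 - 10 = 4.5.
       U_Y = n1*n2 - U_X = 32 - 4.5 = 27.5.
Step 4: Ties are present, so use the tie-corrected normal approximation (with continuity correction) for the p-value.
Step 5: p-value = 0.061271; compare to alpha = 0.05. fail to reject H0.

U_X = 4.5, p = 0.061271, fail to reject H0 at alpha = 0.05.


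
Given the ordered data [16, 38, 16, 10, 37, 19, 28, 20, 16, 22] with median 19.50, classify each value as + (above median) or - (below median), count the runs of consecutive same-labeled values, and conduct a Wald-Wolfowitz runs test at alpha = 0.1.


Step 1: Compute median = 19.50; label A = above, B = below.
Labels in order: BABBABAABA  (n_A = 5, n_B = 5)
Step 2: Count runs R = 8.
Step 3: Under H0 (random ordering), E[R] = 2*n_A*n_B/(n_A+n_B) + 1 = 2*5*5/10 + 1 = 6.0000.
        Var[R] = 2*n_A*n_B*(2*n_A*n_B - n_A - n_B) / ((n_A+n_B)^2 * (n_A+n_B-1)) = 2000/900 = 2.2222.
        SD[R] = 1.4907.
Step 4: Continuity-corrected z = (R - 0.5 - E[R]) / SD[R] = (8 - 0.5 - 6.0000) / 1.4907 = 1.0062.
Step 5: Two-sided p-value via normal approximation = 2*(1 - Phi(|z|)) = 0.314305.
Step 6: alpha = 0.1. fail to reject H0.

R = 8, z = 1.0062, p = 0.314305, fail to reject H0.


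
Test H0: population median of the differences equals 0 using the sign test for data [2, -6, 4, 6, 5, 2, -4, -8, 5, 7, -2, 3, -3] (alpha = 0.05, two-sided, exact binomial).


Step 1: Discard zero differences. Original n = 13; n_eff = number of nonzero differences = 13.
Nonzero differences (with sign): +2, -6, +4, +6, +5, +2, -4, -8, +5, +7, -2, +3, -3
Step 2: Count signs: positive = 8, negative = 5.
Step 3: Under H0: P(positive) = 0.5, so the number of positives S ~ Bin(13, 0.5).
Step 4: Two-sided exact p-value = sum of Bin(13,0.5) probabilities at or below the observed probability = 0.581055.
Step 5: alpha = 0.05. fail to reject H0.

n_eff = 13, pos = 8, neg = 5, p = 0.581055, fail to reject H0.


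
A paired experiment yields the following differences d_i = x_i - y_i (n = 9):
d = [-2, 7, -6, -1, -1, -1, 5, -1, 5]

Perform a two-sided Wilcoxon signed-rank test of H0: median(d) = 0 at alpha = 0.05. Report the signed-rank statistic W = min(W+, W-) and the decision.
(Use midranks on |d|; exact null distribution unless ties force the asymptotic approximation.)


Step 1: Drop any zero differences (none here) and take |d_i|.
|d| = [2, 7, 6, 1, 1, 1, 5, 1, 5]
Step 2: Midrank |d_i| (ties get averaged ranks).
ranks: |2|->5, |7|->9, |6|->8, |1|->2.5, |1|->2.5, |1|->2.5, |5|->6.5, |1|->2.5, |5|->6.5
Step 3: Attach original signs; sum ranks with positive sign and with negative sign.
W+ = 9 + 6.5 + 6.5 = 22
W- = 5 + 8 + 2.5 + 2.5 + 2.5 + 2.5 = 23
(Check: W+ + W- = 45 should equal n(n+1)/2 = 45.)
Step 4: Test statistic W = min(W+, W-) = 22.
Step 5: Ties in |d|, so use the tie-corrected normal approximation.
        E[W] = n(n+1)/4 = 9*10/4 = 22.5.
        Tie groups: |d|=1 (t=4), |d|=5 (t=2); sum(t^3 - t) = 66.
        Var[W] = n(n+1)(2n+1)/24 - sum(t^3-t)/48 = 1710/24 - 66/48 = 69.875.
        z = (W - E[W]) / sqrt(Var[W]) = (22 - 22.5) / 8.3591 = -0.0598.
        Two-sided p = 2*Phi(z) = 0.952303.
Step 6: alpha = 0.05. fail to reject H0.

W+ = 22, W- = 23, W = min = 22, p = 0.952303, fail to reject H0.


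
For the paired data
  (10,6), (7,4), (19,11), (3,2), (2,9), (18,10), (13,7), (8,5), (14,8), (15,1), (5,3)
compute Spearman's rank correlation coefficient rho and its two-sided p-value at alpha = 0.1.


Step 1: Rank x and y separately (midranks; no ties here).
rank(x): 10->6, 7->4, 19->11, 3->2, 2->1, 18->10, 13->7, 8->5, 14->8, 15->9, 5->3
rank(y): 6->6, 4->4, 11->11, 2->2, 9->9, 10->10, 7->7, 5->5, 8->8, 1->1, 3->3
Step 2: d_i = R_x(i) - R_y(i); compute d_i^2.
  (6-6)^2=0, (4-4)^2=0, (11-11)^2=0, (2-2)^2=0, (1-9)^2=64, (10-10)^2=0, (7-7)^2=0, (5-5)^2=0, (8-8)^2=0, (9-1)^2=64, (3-3)^2=0
sum(d^2) = 128.
Step 3: rho = 1 - 6*128 / (11*(11^2 - 1)) = 1 - 768/1320 = 0.418182.
Step 4: Under H0, t = rho * sqrt((n-2)/(1-rho^2)) = 1.3811 ~ t(9).
Step 5: Two-sided p-value from the t-distribution with 9 df = 0.200570.
Step 6: alpha = 0.1. fail to reject H0.

rho = 0.4182, p = 0.200570, fail to reject H0 at alpha = 0.1.


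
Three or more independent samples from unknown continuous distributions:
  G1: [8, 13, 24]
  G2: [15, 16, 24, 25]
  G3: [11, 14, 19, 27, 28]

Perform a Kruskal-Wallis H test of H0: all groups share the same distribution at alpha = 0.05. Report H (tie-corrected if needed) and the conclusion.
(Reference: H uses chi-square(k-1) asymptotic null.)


Step 1: Combine all N = 12 observations and assign midranks.
sorted (value, group, rank): (8,G1,1), (11,G3,2), (13,G1,3), (14,G3,4), (15,G2,5), (16,G2,6), (19,G3,7), (24,G1,8.5), (24,G2,8.5), (25,G2,10), (27,G3,11), (28,G3,12)
Step 2: Sum ranks within each group.
R_1 = 12.5 (n_1 = 3)
R_2 = 29.5 (n_2 = 4)
R_3 = 36 (n_3 = 5)
Step 3: H = 12/(N(N+1)) * sum(R_i^2/n_i) - 3(N+1)
     = 12/(12*13) * (12.5^2/3 + 29.5^2/4 + 36^2/5) - 3*13
     = 0.076923 * 528.846 - 39
     = 1.680449.
Step 4: Ties present; correction factor C = 1 - 6/(12^3 - 12) = 0.996503. Corrected H = 1.680449 / 0.996503 = 1.686345.
Step 5: Under H0, H ~ chi^2(2); p-value = 0.430343.
Step 6: alpha = 0.05. fail to reject H0.

H = 1.6863, df = 2, p = 0.430343, fail to reject H0.


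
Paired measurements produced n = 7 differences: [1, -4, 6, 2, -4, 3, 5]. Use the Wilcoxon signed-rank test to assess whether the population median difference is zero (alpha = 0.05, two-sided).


Step 1: Drop any zero differences (none here) and take |d_i|.
|d| = [1, 4, 6, 2, 4, 3, 5]
Step 2: Midrank |d_i| (ties get averaged ranks).
ranks: |1|->1, |4|->4.5, |6|->7, |2|->2, |4|->4.5, |3|->3, |5|->6
Step 3: Attach original signs; sum ranks with positive sign and with negative sign.
W+ = 1 + 7 + 2 + 3 + 6 = 19
W- = 4.5 + 4.5 = 9
(Check: W+ + W- = 28 should equal n(n+1)/2 = 28.)
Step 4: Test statistic W = min(W+, W-) = 9.
Step 5: Ties in |d|, so use the tie-corrected normal approximation.
        E[W] = n(n+1)/4 = 7*8/4 = 14.
        Tie groups: |d|=4 (t=2); sum(t^3 - t) = 6.
        Var[W] = n(n+1)(2n+1)/24 - sum(t^3-t)/48 = 840/24 - 6/48 = 34.875.
        z = (W - E[W]) / sqrt(Var[W]) = (9 - 14) / 5.9055 = -0.8467.
        Two-sided p = 2*Phi(z) = 0.397180.
Step 6: alpha = 0.05. fail to reject H0.

W+ = 19, W- = 9, W = min = 9, p = 0.397180, fail to reject H0.


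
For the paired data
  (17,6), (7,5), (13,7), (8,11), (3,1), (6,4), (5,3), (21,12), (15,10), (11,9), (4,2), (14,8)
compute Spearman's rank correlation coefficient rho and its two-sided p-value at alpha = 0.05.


Step 1: Rank x and y separately (midranks; no ties here).
rank(x): 17->11, 7->5, 13->8, 8->6, 3->1, 6->4, 5->3, 21->12, 15->10, 11->7, 4->2, 14->9
rank(y): 6->6, 5->5, 7->7, 11->11, 1->1, 4->4, 3->3, 12->12, 10->10, 9->9, 2->2, 8->8
Step 2: d_i = R_x(i) - R_y(i); compute d_i^2.
  (11-6)^2=25, (5-5)^2=0, (8-7)^2=1, (6-11)^2=25, (1-1)^2=0, (4-4)^2=0, (3-3)^2=0, (12-12)^2=0, (10-10)^2=0, (7-9)^2=4, (2-2)^2=0, (9-8)^2=1
sum(d^2) = 56.
Step 3: rho = 1 - 6*56 / (12*(12^2 - 1)) = 1 - 336/1716 = 0.804196.
Step 4: Under H0, t = rho * sqrt((n-2)/(1-rho^2)) = 4.2787 ~ t(10).
Step 5: Two-sided p-value from the t-distribution with 10 df = 0.001615.
Step 6: alpha = 0.05. reject H0.

rho = 0.8042, p = 0.001615, reject H0 at alpha = 0.05.


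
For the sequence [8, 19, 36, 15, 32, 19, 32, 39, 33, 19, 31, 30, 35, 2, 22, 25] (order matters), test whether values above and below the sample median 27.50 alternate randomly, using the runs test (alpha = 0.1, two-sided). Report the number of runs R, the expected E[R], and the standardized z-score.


Step 1: Compute median = 27.50; label A = above, B = below.
Labels in order: BBABABAAABAAABBB  (n_A = 8, n_B = 8)
Step 2: Count runs R = 9.
Step 3: Under H0 (random ordering), E[R] = 2*n_A*n_B/(n_A+n_B) + 1 = 2*8*8/16 + 1 = 9.0000.
        Var[R] = 2*n_A*n_B*(2*n_A*n_B - n_A - n_B) / ((n_A+n_B)^2 * (n_A+n_B-1)) = 14336/3840 = 3.7333.
        SD[R] = 1.9322.
Step 4: R = E[R], so z = 0 with no continuity correction.
Step 5: Two-sided p-value via normal approximation = 2*(1 - Phi(|z|)) = 1.000000.
Step 6: alpha = 0.1. fail to reject H0.

R = 9, z = 0.0000, p = 1.000000, fail to reject H0.


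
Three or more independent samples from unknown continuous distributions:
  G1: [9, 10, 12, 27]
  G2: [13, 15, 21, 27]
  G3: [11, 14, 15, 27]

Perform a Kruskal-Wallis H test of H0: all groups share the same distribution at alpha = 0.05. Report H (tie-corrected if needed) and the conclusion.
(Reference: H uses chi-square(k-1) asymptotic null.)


Step 1: Combine all N = 12 observations and assign midranks.
sorted (value, group, rank): (9,G1,1), (10,G1,2), (11,G3,3), (12,G1,4), (13,G2,5), (14,G3,6), (15,G2,7.5), (15,G3,7.5), (21,G2,9), (27,G1,11), (27,G2,11), (27,G3,11)
Step 2: Sum ranks within each group.
R_1 = 18 (n_1 = 4)
R_2 = 32.5 (n_2 = 4)
R_3 = 27.5 (n_3 = 4)
Step 3: H = 12/(N(N+1)) * sum(R_i^2/n_i) - 3(N+1)
     = 12/(12*13) * (18^2/4 + 32.5^2/4 + 27.5^2/4) - 3*13
     = 0.076923 * 534.125 - 39
     = 2.086538.
Step 4: Ties present; correction factor C = 1 - 30/(12^3 - 12) = 0.982517. Corrected H = 2.086538 / 0.982517 = 2.123665.
Step 5: Under H0, H ~ chi^2(2); p-value = 0.345821.
Step 6: alpha = 0.05. fail to reject H0.

H = 2.1237, df = 2, p = 0.345821, fail to reject H0.


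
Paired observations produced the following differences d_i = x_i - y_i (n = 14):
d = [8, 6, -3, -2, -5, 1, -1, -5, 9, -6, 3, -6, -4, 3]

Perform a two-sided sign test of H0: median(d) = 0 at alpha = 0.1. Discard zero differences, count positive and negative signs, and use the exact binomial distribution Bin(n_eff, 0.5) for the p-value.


Step 1: Discard zero differences. Original n = 14; n_eff = number of nonzero differences = 14.
Nonzero differences (with sign): +8, +6, -3, -2, -5, +1, -1, -5, +9, -6, +3, -6, -4, +3
Step 2: Count signs: positive = 6, negative = 8.
Step 3: Under H0: P(positive) = 0.5, so the number of positives S ~ Bin(14, 0.5).
Step 4: Two-sided exact p-value = sum of Bin(14,0.5) probabilities at or below the observed probability = 0.790527.
Step 5: alpha = 0.1. fail to reject H0.

n_eff = 14, pos = 6, neg = 8, p = 0.790527, fail to reject H0.


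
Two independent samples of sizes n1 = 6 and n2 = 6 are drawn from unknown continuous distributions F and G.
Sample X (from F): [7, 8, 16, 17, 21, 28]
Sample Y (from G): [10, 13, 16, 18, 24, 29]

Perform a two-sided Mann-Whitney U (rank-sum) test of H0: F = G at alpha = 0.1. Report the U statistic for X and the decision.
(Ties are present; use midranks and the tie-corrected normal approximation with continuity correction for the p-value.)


Step 1: Combine and sort all 12 observations; assign midranks.
sorted (value, group): (7,X), (8,X), (10,Y), (13,Y), (16,X), (16,Y), (17,X), (18,Y), (21,X), (24,Y), (28,X), (29,Y)
ranks: 7->1, 8->2, 10->3, 13->4, 16->5.5, 16->5.5, 17->7, 18->8, 21->9, 24->10, 28->11, 29->12
Step 2: Rank sum for X: R1 = 1 + 2 + 5.5 + 7 + 9 + 11 = 35.5.
Step 3: U_X = R1 - n1(n1+1)/2 = 35.5 - 6*7/2 = 35.5 - 21 = 14.5.
       U_Y = n1*n2 - U_X = 36 - 14.5 = 21.5.
Step 4: Ties are present, so use the tie-corrected normal approximation (with continuity correction) for the p-value.
Step 5: p-value = 0.630356; compare to alpha = 0.1. fail to reject H0.

U_X = 14.5, p = 0.630356, fail to reject H0 at alpha = 0.1.


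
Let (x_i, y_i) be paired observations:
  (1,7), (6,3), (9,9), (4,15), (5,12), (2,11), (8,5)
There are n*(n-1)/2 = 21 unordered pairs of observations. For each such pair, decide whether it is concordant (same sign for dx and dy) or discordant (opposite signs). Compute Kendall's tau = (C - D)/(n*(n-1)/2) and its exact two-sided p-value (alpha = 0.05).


Step 1: Enumerate the 21 unordered pairs (i,j) with i<j and classify each by sign(x_j-x_i) * sign(y_j-y_i).
  (1,2):dx=+5,dy=-4->D; (1,3):dx=+8,dy=+2->C; (1,4):dx=+3,dy=+8->C; (1,5):dx=+4,dy=+5->C
  (1,6):dx=+1,dy=+4->C; (1,7):dx=+7,dy=-2->D; (2,3):dx=+3,dy=+6->C; (2,4):dx=-2,dy=+12->D
  (2,5):dx=-1,dy=+9->D; (2,6):dx=-4,dy=+8->D; (2,7):dx=+2,dy=+2->C; (3,4):dx=-5,dy=+6->D
  (3,5):dx=-4,dy=+3->D; (3,6):dx=-7,dy=+2->D; (3,7):dx=-1,dy=-4->C; (4,5):dx=+1,dy=-3->D
  (4,6):dx=-2,dy=-4->C; (4,7):dx=+4,dy=-10->D; (5,6):dx=-3,dy=-1->C; (5,7):dx=+3,dy=-7->D
  (6,7):dx=+6,dy=-6->D
Step 2: C = 9, D = 12, total pairs = 21.
Step 3: tau = (C - D)/(n(n-1)/2) = (9 - 12)/21 = -0.142857.
Step 4: Exact two-sided p-value (enumerate n! = 5040 permutations of y under H0): p = 0.772619.
Step 5: alpha = 0.05. fail to reject H0.

tau_b = -0.1429 (C=9, D=12), p = 0.772619, fail to reject H0.


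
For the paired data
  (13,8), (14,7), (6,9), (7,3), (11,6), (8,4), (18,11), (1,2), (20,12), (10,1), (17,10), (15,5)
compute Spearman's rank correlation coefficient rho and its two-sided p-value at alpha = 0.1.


Step 1: Rank x and y separately (midranks; no ties here).
rank(x): 13->7, 14->8, 6->2, 7->3, 11->6, 8->4, 18->11, 1->1, 20->12, 10->5, 17->10, 15->9
rank(y): 8->8, 7->7, 9->9, 3->3, 6->6, 4->4, 11->11, 2->2, 12->12, 1->1, 10->10, 5->5
Step 2: d_i = R_x(i) - R_y(i); compute d_i^2.
  (7-8)^2=1, (8-7)^2=1, (2-9)^2=49, (3-3)^2=0, (6-6)^2=0, (4-4)^2=0, (11-11)^2=0, (1-2)^2=1, (12-12)^2=0, (5-1)^2=16, (10-10)^2=0, (9-5)^2=16
sum(d^2) = 84.
Step 3: rho = 1 - 6*84 / (12*(12^2 - 1)) = 1 - 504/1716 = 0.706294.
Step 4: Under H0, t = rho * sqrt((n-2)/(1-rho^2)) = 3.1550 ~ t(10).
Step 5: Two-sided p-value from the t-distribution with 10 df = 0.010245.
Step 6: alpha = 0.1. reject H0.

rho = 0.7063, p = 0.010245, reject H0 at alpha = 0.1.


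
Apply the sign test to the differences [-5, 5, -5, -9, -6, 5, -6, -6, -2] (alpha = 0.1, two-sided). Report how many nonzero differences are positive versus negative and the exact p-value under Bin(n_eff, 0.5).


Step 1: Discard zero differences. Original n = 9; n_eff = number of nonzero differences = 9.
Nonzero differences (with sign): -5, +5, -5, -9, -6, +5, -6, -6, -2
Step 2: Count signs: positive = 2, negative = 7.
Step 3: Under H0: P(positive) = 0.5, so the number of positives S ~ Bin(9, 0.5).
Step 4: Two-sided exact p-value = sum of Bin(9,0.5) probabilities at or below the observed probability = 0.179688.
Step 5: alpha = 0.1. fail to reject H0.

n_eff = 9, pos = 2, neg = 7, p = 0.179688, fail to reject H0.


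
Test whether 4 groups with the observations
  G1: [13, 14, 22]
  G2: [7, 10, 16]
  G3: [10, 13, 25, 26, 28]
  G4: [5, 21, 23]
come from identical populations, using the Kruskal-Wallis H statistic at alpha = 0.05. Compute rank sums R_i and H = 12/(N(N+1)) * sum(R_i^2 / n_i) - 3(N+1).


Step 1: Combine all N = 14 observations and assign midranks.
sorted (value, group, rank): (5,G4,1), (7,G2,2), (10,G2,3.5), (10,G3,3.5), (13,G1,5.5), (13,G3,5.5), (14,G1,7), (16,G2,8), (21,G4,9), (22,G1,10), (23,G4,11), (25,G3,12), (26,G3,13), (28,G3,14)
Step 2: Sum ranks within each group.
R_1 = 22.5 (n_1 = 3)
R_2 = 13.5 (n_2 = 3)
R_3 = 48 (n_3 = 5)
R_4 = 21 (n_4 = 3)
Step 3: H = 12/(N(N+1)) * sum(R_i^2/n_i) - 3(N+1)
     = 12/(14*15) * (22.5^2/3 + 13.5^2/3 + 48^2/5 + 21^2/3) - 3*15
     = 0.057143 * 837.3 - 45
     = 2.845714.
Step 4: Ties present; correction factor C = 1 - 12/(14^3 - 14) = 0.995604. Corrected H = 2.845714 / 0.995604 = 2.858278.
Step 5: Under H0, H ~ chi^2(3); p-value = 0.413996.
Step 6: alpha = 0.05. fail to reject H0.

H = 2.8583, df = 3, p = 0.413996, fail to reject H0.


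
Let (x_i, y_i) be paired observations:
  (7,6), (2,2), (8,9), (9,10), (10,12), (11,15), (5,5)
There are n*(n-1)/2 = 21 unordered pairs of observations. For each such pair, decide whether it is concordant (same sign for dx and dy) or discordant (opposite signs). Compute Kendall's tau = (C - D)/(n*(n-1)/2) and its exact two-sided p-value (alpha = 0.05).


Step 1: Enumerate the 21 unordered pairs (i,j) with i<j and classify each by sign(x_j-x_i) * sign(y_j-y_i).
  (1,2):dx=-5,dy=-4->C; (1,3):dx=+1,dy=+3->C; (1,4):dx=+2,dy=+4->C; (1,5):dx=+3,dy=+6->C
  (1,6):dx=+4,dy=+9->C; (1,7):dx=-2,dy=-1->C; (2,3):dx=+6,dy=+7->C; (2,4):dx=+7,dy=+8->C
  (2,5):dx=+8,dy=+10->C; (2,6):dx=+9,dy=+13->C; (2,7):dx=+3,dy=+3->C; (3,4):dx=+1,dy=+1->C
  (3,5):dx=+2,dy=+3->C; (3,6):dx=+3,dy=+6->C; (3,7):dx=-3,dy=-4->C; (4,5):dx=+1,dy=+2->C
  (4,6):dx=+2,dy=+5->C; (4,7):dx=-4,dy=-5->C; (5,6):dx=+1,dy=+3->C; (5,7):dx=-5,dy=-7->C
  (6,7):dx=-6,dy=-10->C
Step 2: C = 21, D = 0, total pairs = 21.
Step 3: tau = (C - D)/(n(n-1)/2) = (21 - 0)/21 = 1.000000.
Step 4: Exact two-sided p-value (enumerate n! = 5040 permutations of y under H0): p = 0.000397.
Step 5: alpha = 0.05. reject H0.

tau_b = 1.0000 (C=21, D=0), p = 0.000397, reject H0.


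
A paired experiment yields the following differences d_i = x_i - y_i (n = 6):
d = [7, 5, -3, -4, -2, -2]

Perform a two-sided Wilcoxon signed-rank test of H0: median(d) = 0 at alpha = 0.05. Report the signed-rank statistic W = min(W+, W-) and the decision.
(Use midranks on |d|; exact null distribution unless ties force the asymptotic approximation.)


Step 1: Drop any zero differences (none here) and take |d_i|.
|d| = [7, 5, 3, 4, 2, 2]
Step 2: Midrank |d_i| (ties get averaged ranks).
ranks: |7|->6, |5|->5, |3|->3, |4|->4, |2|->1.5, |2|->1.5
Step 3: Attach original signs; sum ranks with positive sign and with negative sign.
W+ = 6 + 5 = 11
W- = 3 + 4 + 1.5 + 1.5 = 10
(Check: W+ + W- = 21 should equal n(n+1)/2 = 21.)
Step 4: Test statistic W = min(W+, W-) = 10.
Step 5: Ties in |d|, so use the tie-corrected normal approximation.
        E[W] = n(n+1)/4 = 6*7/4 = 10.5.
        Tie groups: |d|=2 (t=2); sum(t^3 - t) = 6.
        Var[W] = n(n+1)(2n+1)/24 - sum(t^3-t)/48 = 546/24 - 6/48 = 22.625.
        z = (W - E[W]) / sqrt(Var[W]) = (10 - 10.5) / 4.7566 = -0.1051.
        Two-sided p = 2*Phi(z) = 0.916282.
Step 6: alpha = 0.05. fail to reject H0.

W+ = 11, W- = 10, W = min = 10, p = 0.916282, fail to reject H0.
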